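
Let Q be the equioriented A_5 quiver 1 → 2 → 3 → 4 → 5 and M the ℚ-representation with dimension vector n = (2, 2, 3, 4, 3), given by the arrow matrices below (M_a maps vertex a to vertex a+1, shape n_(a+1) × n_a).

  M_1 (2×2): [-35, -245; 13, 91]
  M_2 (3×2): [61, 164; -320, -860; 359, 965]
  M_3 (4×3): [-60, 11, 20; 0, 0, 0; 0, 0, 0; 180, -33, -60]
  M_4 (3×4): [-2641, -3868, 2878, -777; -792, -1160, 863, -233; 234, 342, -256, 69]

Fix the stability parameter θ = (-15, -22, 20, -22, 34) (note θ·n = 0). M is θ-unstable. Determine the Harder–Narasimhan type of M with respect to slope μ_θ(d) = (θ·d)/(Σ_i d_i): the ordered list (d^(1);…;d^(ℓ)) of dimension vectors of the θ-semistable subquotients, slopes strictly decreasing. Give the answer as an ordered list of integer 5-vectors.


Via rank(M_{q-1}∘⋯∘M_p): M ≅ I[1,1], I[1,3], I[2,3], I[3,5], I[4,4], I[4,5]^2.
μ_θ-semistable layers: μ^(1)=34; μ^(2)=20; μ^(3)=-1; μ^(4)=-15; μ^(5)=-37/2; μ^(6)=-22

((0, 0, 0, 0, 3); (0, 0, 2, 0, 0); (0, 0, 1, 1, 0); (1, 0, 0, 0, 0); (1, 1, 0, 0, 0); (0, 1, 0, 3, 0))


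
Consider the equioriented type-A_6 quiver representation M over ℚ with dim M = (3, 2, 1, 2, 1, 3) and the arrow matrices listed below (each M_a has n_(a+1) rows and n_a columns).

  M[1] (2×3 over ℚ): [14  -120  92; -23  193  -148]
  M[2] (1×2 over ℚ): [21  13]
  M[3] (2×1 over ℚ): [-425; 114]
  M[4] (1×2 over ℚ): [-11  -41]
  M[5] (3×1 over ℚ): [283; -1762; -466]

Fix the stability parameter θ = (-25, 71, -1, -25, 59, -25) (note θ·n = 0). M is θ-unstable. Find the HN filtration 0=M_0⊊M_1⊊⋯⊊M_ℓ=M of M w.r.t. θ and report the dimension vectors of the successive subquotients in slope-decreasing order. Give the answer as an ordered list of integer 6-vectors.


Via rank(M_{q-1}∘⋯∘M_p): M ≅ I[1,1], I[1,2], I[1,6], I[4,4], I[6,6]^2.
μ_θ-semistable layers: μ^(1)=71; μ^(2)=17; μ^(3)=15; μ^(4)=-25

((0, 1, 0, 0, 0, 0); (0, 0, 0, 0, 1, 1); (0, 1, 1, 1, 0, 0); (3, 0, 0, 1, 0, 2))


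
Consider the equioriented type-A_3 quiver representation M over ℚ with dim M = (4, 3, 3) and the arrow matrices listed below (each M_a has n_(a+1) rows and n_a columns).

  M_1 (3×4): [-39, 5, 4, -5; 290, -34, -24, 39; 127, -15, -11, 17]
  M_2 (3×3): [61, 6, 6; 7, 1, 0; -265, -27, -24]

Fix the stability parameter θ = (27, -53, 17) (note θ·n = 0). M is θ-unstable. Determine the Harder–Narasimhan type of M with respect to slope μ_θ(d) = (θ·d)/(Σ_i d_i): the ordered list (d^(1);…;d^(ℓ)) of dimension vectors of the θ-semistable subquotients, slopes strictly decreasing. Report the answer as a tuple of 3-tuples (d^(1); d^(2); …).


Interval decomposition of M: I[1,1], I[1,2], I[1,3]^2, I[3,3].
HN type (ℓ=3): μ^(1)=27; μ^(2)=17; μ^(3)=-13

((1, 0, 0); (0, 0, 3); (3, 3, 0))


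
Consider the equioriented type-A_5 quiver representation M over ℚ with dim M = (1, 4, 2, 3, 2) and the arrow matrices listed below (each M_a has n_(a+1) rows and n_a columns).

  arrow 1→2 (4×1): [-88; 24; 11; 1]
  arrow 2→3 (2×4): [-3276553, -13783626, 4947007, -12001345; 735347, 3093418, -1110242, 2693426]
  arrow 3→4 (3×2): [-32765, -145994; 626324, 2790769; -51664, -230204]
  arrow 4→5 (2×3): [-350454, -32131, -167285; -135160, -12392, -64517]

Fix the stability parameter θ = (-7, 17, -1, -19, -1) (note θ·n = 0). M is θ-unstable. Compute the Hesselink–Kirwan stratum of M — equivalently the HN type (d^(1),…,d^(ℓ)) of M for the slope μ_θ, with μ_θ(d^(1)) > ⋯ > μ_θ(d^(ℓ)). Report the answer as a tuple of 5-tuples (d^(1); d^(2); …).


Interval decomposition of M: I[1,5], I[2,2]^2, I[2,4], I[4,5].
HN type (ℓ=4): μ^(1)=17; μ^(2)=-1; μ^(3)=-7; μ^(4)=-19

((0, 2, 0, 0, 0); (0, 2, 2, 2, 2); (1, 0, 0, 0, 0); (0, 0, 0, 1, 0))


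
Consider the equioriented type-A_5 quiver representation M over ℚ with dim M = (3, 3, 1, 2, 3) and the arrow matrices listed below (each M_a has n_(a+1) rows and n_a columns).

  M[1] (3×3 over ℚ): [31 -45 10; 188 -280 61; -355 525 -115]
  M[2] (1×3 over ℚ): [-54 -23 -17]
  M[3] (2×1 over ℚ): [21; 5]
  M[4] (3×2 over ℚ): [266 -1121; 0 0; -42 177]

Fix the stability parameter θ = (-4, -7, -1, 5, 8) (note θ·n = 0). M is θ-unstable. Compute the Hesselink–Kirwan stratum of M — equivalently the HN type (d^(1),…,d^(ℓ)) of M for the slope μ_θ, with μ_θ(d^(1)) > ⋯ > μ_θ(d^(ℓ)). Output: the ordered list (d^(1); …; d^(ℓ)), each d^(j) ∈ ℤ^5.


Via rank(M_{q-1}∘⋯∘M_p): M ≅ I[1,1], I[1,2], I[1,5], I[2,2], I[4,4], I[5,5]^2.
μ_θ-semistable layers: μ^(1)=8; μ^(2)=5; μ^(3)=-1; μ^(4)=-4; μ^(5)=-11/2; μ^(6)=-7

((0, 0, 0, 0, 3); (0, 0, 0, 2, 0); (0, 0, 1, 0, 0); (1, 0, 0, 0, 0); (2, 2, 0, 0, 0); (0, 1, 0, 0, 0))


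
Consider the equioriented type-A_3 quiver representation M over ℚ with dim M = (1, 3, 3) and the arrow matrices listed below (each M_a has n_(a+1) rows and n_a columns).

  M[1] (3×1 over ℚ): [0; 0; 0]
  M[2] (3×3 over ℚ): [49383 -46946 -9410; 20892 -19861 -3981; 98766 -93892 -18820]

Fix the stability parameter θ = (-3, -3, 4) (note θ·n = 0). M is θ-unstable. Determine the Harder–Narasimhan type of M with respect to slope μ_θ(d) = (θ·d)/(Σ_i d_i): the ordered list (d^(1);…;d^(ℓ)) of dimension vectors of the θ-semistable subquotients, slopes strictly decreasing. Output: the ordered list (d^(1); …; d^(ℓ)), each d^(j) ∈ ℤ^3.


Interval decomposition of M: I[1,1], I[2,2], I[2,3]^2, I[3,3].
HN type (ℓ=2): μ^(1)=4; μ^(2)=-3

((0, 0, 3); (1, 3, 0))


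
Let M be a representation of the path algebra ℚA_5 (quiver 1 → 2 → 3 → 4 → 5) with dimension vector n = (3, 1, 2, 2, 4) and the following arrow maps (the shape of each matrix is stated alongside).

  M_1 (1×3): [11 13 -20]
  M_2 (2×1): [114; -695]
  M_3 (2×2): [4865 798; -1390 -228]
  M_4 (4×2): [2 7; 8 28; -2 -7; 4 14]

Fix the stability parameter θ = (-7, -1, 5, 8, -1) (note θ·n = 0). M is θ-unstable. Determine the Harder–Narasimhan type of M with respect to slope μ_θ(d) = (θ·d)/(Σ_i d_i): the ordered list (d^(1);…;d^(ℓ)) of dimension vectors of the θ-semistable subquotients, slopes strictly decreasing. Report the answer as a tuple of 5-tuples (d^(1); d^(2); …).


Interval decomposition of M: I[1,1]^2, I[1,3], I[3,4], I[4,5], I[5,5]^3.
HN type (ℓ=5): μ^(1)=8; μ^(2)=5; μ^(3)=7/2; μ^(4)=-1; μ^(5)=-7

((0, 0, 0, 1, 0); (0, 0, 2, 0, 0); (0, 0, 0, 1, 1); (0, 1, 0, 0, 3); (3, 0, 0, 0, 0))


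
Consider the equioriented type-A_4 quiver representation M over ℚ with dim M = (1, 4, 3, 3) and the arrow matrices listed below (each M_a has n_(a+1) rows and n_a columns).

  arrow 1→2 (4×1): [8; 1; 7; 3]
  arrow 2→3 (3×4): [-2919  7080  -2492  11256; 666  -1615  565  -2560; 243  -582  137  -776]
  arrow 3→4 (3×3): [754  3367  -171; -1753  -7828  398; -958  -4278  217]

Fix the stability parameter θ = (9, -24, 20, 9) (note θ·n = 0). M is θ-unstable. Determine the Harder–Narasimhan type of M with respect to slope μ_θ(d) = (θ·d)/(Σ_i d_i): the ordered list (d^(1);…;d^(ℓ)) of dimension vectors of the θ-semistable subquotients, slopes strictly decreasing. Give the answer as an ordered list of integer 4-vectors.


Interval decomposition of M: I[1,4], I[2,2], I[2,4]^2.
HN type (ℓ=3): μ^(1)=29/2; μ^(2)=-15/2; μ^(3)=-24

((0, 0, 3, 3); (1, 1, 0, 0); (0, 3, 0, 0))


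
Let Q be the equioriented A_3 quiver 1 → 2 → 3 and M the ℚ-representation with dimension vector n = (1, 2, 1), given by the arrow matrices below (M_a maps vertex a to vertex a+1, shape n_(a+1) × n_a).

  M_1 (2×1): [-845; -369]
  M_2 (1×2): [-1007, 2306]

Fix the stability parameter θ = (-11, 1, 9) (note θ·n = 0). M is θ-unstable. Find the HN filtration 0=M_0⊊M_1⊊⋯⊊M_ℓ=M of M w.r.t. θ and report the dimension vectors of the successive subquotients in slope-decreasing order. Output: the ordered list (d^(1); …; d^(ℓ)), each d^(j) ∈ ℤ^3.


Interval decomposition of M: I[1,3], I[2,2].
HN type (ℓ=3): μ^(1)=9; μ^(2)=1; μ^(3)=-11

((0, 0, 1); (0, 2, 0); (1, 0, 0))


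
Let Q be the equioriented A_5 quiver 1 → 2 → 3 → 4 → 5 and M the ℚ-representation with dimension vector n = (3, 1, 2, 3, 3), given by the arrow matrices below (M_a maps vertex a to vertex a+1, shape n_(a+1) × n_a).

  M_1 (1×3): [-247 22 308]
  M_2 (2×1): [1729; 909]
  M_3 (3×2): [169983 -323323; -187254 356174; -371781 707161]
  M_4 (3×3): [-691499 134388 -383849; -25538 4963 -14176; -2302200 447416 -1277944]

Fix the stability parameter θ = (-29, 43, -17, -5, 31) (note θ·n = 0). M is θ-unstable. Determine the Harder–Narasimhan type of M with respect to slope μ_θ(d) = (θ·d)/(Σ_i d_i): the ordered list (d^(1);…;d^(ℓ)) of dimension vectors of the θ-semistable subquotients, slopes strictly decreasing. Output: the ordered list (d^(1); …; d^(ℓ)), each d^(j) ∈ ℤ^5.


Via rank(M_{q-1}∘⋯∘M_p): M ≅ I[1,1]^2, I[1,3], I[3,4], I[4,5]^2, I[5,5].
μ_θ-semistable layers: μ^(1)=31; μ^(2)=13; μ^(3)=-5; μ^(4)=-17; μ^(5)=-29

((0, 0, 0, 0, 3); (0, 1, 1, 0, 0); (0, 0, 0, 3, 0); (0, 0, 1, 0, 0); (3, 0, 0, 0, 0))


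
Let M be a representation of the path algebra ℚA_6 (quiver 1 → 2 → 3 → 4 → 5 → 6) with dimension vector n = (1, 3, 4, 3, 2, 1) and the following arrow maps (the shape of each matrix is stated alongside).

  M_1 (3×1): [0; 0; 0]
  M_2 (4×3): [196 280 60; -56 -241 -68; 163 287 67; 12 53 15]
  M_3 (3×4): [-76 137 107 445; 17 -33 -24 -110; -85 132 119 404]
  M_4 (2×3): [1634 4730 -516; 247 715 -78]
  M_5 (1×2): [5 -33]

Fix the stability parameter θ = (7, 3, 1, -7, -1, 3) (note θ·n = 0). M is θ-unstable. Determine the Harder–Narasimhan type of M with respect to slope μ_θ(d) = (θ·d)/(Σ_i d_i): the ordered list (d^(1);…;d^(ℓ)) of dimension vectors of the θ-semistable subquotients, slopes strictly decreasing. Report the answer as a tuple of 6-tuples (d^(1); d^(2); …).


Interval decomposition of M: I[1,1], I[2,4]^2, I[2,6], I[3,3], I[5,5].
HN type (ℓ=4): μ^(1)=7; μ^(2)=3; μ^(3)=1; μ^(4)=-1

((1, 0, 0, 0, 0, 0); (0, 0, 0, 0, 0, 1); (0, 0, 1, 0, 0, 0); (0, 3, 3, 3, 2, 0))


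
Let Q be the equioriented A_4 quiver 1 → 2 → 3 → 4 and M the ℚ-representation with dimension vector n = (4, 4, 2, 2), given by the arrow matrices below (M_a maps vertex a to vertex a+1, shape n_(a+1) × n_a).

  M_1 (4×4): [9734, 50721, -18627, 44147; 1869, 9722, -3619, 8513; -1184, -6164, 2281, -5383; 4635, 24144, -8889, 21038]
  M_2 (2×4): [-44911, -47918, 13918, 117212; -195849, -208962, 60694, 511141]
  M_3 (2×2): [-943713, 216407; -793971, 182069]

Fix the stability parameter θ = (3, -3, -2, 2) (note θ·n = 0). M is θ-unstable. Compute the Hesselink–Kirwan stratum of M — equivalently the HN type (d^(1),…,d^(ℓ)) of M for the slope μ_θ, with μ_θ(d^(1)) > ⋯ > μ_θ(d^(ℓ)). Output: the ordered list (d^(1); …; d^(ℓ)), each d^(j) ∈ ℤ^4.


Barcode: M ≅ I[1,2]^2, I[1,3], I[1,4], I[4,4]. HN layers by μ_θ (3 steps, strictly decreasing):
  μ^(1)=2; μ^(2)=0; μ^(3)=-2/3

((0, 0, 0, 2); (2, 2, 0, 0); (2, 2, 2, 0))


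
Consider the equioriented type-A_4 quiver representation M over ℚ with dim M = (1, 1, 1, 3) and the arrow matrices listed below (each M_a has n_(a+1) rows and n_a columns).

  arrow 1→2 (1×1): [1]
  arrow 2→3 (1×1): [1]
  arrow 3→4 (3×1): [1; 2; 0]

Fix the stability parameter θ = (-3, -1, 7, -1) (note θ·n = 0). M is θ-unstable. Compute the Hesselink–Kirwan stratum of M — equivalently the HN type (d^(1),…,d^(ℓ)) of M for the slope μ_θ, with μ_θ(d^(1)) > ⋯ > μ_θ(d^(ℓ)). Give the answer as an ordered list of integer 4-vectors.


Via rank(M_{q-1}∘⋯∘M_p): M ≅ I[1,4], I[4,4]^2.
μ_θ-semistable layers: μ^(1)=3; μ^(2)=-1; μ^(3)=-3

((0, 0, 1, 1); (0, 1, 0, 2); (1, 0, 0, 0))


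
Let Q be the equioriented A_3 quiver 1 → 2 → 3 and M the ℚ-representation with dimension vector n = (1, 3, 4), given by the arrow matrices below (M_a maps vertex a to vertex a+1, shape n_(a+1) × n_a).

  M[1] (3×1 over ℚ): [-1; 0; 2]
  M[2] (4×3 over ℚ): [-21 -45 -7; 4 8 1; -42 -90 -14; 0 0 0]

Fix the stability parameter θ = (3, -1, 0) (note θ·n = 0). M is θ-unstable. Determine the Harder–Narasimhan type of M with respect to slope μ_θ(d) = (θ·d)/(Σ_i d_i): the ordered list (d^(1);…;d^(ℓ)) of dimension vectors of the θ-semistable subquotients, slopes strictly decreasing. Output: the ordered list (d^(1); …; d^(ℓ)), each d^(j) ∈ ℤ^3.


Via rank(M_{q-1}∘⋯∘M_p): M ≅ I[1,3], I[2,2], I[2,3], I[3,3]^2.
μ_θ-semistable layers: μ^(1)=2/3; μ^(2)=0; μ^(3)=-1

((1, 1, 1); (0, 0, 3); (0, 2, 0))


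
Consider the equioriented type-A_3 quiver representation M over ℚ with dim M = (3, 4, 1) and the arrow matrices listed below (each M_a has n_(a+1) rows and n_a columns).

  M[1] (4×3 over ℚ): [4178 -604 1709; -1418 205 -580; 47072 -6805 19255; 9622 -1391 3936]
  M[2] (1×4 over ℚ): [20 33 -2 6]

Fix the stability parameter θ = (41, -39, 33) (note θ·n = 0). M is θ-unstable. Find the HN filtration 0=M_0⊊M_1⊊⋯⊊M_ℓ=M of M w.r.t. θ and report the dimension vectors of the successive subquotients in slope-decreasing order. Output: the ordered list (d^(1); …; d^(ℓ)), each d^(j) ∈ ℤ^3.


Via rank(M_{q-1}∘⋯∘M_p): M ≅ I[1,1], I[1,2], I[1,3], I[2,2]^2.
μ_θ-semistable layers: μ^(1)=41; μ^(2)=33; μ^(3)=1; μ^(4)=-39

((1, 0, 0); (0, 0, 1); (2, 2, 0); (0, 2, 0))


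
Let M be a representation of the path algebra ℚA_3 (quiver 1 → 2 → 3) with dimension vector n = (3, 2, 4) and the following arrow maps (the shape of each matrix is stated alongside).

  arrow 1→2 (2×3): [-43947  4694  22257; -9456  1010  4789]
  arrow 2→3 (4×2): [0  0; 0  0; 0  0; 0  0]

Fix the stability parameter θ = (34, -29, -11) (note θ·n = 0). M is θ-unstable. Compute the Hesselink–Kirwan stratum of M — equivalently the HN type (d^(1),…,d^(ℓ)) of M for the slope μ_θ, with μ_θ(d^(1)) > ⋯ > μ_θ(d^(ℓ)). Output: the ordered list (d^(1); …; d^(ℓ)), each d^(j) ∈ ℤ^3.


Via rank(M_{q-1}∘⋯∘M_p): M ≅ I[1,1], I[1,2]^2, I[3,3]^4.
μ_θ-semistable layers: μ^(1)=34; μ^(2)=5/2; μ^(3)=-11

((1, 0, 0); (2, 2, 0); (0, 0, 4))


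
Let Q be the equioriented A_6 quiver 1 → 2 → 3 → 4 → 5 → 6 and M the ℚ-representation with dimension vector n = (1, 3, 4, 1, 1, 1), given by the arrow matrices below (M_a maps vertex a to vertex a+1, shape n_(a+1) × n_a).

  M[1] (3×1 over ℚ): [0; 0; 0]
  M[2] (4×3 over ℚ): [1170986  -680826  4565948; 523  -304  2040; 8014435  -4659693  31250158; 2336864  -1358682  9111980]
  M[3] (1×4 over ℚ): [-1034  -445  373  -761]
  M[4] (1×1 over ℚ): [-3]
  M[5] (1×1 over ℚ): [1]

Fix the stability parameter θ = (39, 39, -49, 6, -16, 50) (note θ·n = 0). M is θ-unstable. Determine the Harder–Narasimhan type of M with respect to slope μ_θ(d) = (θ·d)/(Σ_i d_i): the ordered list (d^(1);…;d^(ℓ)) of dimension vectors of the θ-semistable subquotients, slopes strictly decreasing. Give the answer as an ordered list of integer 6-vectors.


Via rank(M_{q-1}∘⋯∘M_p): M ≅ I[1,1], I[2,2], I[2,3], I[2,6], I[3,3]^2.
μ_θ-semistable layers: μ^(1)=50; μ^(2)=39; μ^(3)=-5; μ^(4)=-49

((0, 0, 0, 0, 0, 1); (1, 1, 0, 0, 0, 0); (0, 2, 2, 1, 1, 0); (0, 0, 2, 0, 0, 0))


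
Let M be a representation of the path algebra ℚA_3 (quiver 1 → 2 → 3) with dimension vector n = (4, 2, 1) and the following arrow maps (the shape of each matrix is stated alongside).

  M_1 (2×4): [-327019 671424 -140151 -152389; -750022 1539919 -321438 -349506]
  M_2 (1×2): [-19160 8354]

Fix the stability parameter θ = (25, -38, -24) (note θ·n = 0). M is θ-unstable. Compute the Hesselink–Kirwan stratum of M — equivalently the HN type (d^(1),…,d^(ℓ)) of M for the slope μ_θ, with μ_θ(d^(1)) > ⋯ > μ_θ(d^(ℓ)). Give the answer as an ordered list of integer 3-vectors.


Interval decomposition of M: I[1,1]^2, I[1,2], I[1,3].
HN type (ℓ=3): μ^(1)=25; μ^(2)=-13/2; μ^(3)=-37/3

((2, 0, 0); (1, 1, 0); (1, 1, 1))


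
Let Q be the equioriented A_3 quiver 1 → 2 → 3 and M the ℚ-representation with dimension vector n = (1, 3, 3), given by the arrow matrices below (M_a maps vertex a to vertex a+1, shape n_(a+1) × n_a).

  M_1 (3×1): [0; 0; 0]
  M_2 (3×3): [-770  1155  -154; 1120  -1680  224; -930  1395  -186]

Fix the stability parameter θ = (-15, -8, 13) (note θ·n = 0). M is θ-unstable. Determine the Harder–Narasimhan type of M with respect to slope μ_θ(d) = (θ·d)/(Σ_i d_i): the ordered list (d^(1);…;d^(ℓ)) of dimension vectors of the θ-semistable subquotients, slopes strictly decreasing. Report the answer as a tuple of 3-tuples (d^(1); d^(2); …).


Barcode: M ≅ I[1,1], I[2,2]^2, I[2,3], I[3,3]^2. HN layers by μ_θ (3 steps, strictly decreasing):
  μ^(1)=13; μ^(2)=-8; μ^(3)=-15

((0, 0, 3); (0, 3, 0); (1, 0, 0))


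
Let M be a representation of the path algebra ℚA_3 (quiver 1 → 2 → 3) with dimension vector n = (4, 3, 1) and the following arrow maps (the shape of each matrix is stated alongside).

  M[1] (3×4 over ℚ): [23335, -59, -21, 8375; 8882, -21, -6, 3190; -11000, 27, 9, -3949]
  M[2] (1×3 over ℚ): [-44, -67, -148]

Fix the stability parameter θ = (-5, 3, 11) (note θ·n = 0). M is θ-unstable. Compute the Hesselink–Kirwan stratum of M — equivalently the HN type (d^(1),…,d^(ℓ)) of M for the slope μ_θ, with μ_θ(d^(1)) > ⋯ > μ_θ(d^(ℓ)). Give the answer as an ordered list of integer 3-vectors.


Barcode: M ≅ I[1,1], I[1,2]^2, I[1,3]. HN layers by μ_θ (3 steps, strictly decreasing):
  μ^(1)=11; μ^(2)=3; μ^(3)=-5

((0, 0, 1); (0, 3, 0); (4, 0, 0))


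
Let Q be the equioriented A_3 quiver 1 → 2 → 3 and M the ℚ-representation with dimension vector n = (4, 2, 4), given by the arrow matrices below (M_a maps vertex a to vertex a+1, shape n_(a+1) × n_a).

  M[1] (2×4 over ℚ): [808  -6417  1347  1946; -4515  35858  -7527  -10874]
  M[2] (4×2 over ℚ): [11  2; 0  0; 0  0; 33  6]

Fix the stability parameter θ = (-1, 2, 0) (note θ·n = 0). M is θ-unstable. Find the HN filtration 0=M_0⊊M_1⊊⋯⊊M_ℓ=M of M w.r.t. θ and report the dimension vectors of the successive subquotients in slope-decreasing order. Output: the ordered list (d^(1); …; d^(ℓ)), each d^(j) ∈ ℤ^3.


Barcode: M ≅ I[1,1]^2, I[1,2], I[1,3], I[3,3]^3. HN layers by μ_θ (4 steps, strictly decreasing):
  μ^(1)=2; μ^(2)=1; μ^(3)=0; μ^(4)=-1

((0, 1, 0); (0, 1, 1); (0, 0, 3); (4, 0, 0))


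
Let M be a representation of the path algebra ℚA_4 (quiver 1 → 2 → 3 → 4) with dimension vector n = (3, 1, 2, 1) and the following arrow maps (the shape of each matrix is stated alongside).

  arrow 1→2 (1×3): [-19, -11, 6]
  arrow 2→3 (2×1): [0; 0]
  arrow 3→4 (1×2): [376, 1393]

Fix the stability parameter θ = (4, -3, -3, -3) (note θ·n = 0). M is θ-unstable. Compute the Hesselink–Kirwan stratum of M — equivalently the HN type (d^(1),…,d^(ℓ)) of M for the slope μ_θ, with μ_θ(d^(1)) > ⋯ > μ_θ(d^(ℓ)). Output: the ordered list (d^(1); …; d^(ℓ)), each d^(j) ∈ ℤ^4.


Via rank(M_{q-1}∘⋯∘M_p): M ≅ I[1,1]^2, I[1,2], I[3,3], I[3,4].
μ_θ-semistable layers: μ^(1)=4; μ^(2)=1/2; μ^(3)=-3

((2, 0, 0, 0); (1, 1, 0, 0); (0, 0, 2, 1))


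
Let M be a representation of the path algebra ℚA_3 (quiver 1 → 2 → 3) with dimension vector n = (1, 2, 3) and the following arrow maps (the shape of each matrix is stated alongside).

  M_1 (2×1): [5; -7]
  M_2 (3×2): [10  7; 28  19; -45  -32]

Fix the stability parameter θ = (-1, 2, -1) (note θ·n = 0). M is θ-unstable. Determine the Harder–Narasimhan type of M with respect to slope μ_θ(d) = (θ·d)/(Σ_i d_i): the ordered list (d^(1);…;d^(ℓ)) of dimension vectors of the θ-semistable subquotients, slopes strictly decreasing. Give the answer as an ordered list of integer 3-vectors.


Via rank(M_{q-1}∘⋯∘M_p): M ≅ I[1,3], I[2,3], I[3,3].
μ_θ-semistable layers: μ^(1)=1/2; μ^(2)=-1

((0, 2, 2); (1, 0, 1))


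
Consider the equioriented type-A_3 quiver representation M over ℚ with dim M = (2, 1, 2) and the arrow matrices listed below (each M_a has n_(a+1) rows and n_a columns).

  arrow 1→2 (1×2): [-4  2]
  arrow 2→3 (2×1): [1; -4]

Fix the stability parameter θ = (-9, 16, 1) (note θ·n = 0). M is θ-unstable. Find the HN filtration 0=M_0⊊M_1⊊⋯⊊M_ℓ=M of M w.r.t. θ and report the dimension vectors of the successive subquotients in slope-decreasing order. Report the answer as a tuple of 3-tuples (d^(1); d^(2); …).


Via rank(M_{q-1}∘⋯∘M_p): M ≅ I[1,1], I[1,3], I[3,3].
μ_θ-semistable layers: μ^(1)=17/2; μ^(2)=1; μ^(3)=-9

((0, 1, 1); (0, 0, 1); (2, 0, 0))


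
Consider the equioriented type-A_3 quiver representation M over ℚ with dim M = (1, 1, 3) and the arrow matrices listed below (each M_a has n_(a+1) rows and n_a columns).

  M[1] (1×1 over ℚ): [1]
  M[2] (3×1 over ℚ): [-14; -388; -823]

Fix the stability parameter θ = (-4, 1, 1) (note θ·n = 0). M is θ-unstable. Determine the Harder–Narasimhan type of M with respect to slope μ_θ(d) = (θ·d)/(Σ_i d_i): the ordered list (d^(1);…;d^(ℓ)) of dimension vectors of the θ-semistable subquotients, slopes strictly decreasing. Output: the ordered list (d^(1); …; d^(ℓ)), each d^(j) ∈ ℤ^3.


Interval decomposition of M: I[1,3], I[3,3]^2.
HN type (ℓ=2): μ^(1)=1; μ^(2)=-4

((0, 1, 3); (1, 0, 0))


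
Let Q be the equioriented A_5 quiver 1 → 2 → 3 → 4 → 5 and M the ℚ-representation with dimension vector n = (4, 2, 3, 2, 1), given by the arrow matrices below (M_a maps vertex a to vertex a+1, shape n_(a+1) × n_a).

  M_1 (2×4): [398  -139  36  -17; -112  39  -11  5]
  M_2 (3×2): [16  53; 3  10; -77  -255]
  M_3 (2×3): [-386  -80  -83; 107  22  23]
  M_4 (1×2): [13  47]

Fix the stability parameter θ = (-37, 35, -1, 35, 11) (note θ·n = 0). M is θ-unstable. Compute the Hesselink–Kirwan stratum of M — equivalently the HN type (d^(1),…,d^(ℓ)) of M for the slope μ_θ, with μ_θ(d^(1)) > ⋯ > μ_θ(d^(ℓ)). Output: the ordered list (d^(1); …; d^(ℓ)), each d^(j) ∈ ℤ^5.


Via rank(M_{q-1}∘⋯∘M_p): M ≅ I[1,1]^2, I[1,4], I[1,5], I[3,3].
μ_θ-semistable layers: μ^(1)=35; μ^(2)=23; μ^(3)=17; μ^(4)=-1; μ^(5)=-37

((0, 0, 0, 1, 0); (0, 0, 0, 1, 1); (0, 2, 2, 0, 0); (0, 0, 1, 0, 0); (4, 0, 0, 0, 0))


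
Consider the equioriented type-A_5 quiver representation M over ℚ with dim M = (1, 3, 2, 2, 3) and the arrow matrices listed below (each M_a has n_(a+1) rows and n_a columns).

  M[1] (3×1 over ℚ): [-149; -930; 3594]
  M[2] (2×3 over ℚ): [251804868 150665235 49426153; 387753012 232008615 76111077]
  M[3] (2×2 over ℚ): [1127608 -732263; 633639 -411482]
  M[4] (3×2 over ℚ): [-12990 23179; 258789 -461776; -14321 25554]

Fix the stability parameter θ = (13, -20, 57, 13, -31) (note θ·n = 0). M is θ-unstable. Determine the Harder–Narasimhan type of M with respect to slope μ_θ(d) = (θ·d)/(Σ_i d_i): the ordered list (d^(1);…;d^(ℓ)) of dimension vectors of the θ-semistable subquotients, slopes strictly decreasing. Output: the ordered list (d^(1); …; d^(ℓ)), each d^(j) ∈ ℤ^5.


Interval decomposition of M: I[1,2], I[2,2], I[2,5], I[3,5], I[5,5].
HN type (ℓ=4): μ^(1)=13; μ^(2)=-7/2; μ^(3)=-20; μ^(4)=-31

((0, 0, 2, 2, 2); (1, 1, 0, 0, 0); (0, 2, 0, 0, 0); (0, 0, 0, 0, 1))


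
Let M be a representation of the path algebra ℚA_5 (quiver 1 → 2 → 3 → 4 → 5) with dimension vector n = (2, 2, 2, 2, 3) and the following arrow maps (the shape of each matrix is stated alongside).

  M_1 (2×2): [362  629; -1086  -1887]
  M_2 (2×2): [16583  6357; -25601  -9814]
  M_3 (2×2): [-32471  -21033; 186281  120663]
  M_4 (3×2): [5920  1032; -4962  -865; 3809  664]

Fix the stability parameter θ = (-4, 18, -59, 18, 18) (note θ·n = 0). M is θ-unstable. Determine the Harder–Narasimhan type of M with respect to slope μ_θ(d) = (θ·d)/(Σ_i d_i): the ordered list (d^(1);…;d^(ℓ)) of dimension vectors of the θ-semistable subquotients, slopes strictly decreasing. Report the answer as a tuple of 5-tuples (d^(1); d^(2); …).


Interval decomposition of M: I[1,1], I[1,5], I[2,3], I[4,5], I[5,5].
HN type (ℓ=4): μ^(1)=18; μ^(2)=-4; μ^(3)=-15; μ^(4)=-41/2

((0, 0, 0, 2, 3); (1, 0, 0, 0, 0); (1, 1, 1, 0, 0); (0, 1, 1, 0, 0))


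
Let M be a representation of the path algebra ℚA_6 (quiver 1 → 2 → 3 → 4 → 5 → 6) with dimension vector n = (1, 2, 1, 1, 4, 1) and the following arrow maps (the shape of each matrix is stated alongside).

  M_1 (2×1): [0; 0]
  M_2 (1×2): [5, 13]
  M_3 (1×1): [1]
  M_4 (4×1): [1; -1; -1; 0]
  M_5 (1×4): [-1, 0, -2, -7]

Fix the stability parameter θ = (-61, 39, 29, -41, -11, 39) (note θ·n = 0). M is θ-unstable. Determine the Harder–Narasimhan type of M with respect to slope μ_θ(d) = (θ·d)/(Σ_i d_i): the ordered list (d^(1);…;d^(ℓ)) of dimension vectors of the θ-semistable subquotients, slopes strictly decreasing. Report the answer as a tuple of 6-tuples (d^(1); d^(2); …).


Interval decomposition of M: I[1,1], I[2,2], I[2,6], I[5,5]^3.
HN type (ℓ=4): μ^(1)=39; μ^(2)=4; μ^(3)=-11; μ^(4)=-61

((0, 1, 0, 0, 0, 1); (0, 1, 1, 1, 1, 0); (0, 0, 0, 0, 3, 0); (1, 0, 0, 0, 0, 0))


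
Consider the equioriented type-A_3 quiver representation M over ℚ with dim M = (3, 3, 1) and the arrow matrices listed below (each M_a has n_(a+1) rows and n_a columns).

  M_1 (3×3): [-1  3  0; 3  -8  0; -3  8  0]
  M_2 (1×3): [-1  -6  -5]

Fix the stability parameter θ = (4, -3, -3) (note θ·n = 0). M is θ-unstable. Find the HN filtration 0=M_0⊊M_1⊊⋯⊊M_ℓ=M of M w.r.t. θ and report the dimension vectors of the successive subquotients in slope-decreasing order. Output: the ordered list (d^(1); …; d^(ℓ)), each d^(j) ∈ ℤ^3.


Via rank(M_{q-1}∘⋯∘M_p): M ≅ I[1,1], I[1,2], I[1,3], I[2,2].
μ_θ-semistable layers: μ^(1)=4; μ^(2)=1/2; μ^(3)=-2/3; μ^(4)=-3

((1, 0, 0); (1, 1, 0); (1, 1, 1); (0, 1, 0))


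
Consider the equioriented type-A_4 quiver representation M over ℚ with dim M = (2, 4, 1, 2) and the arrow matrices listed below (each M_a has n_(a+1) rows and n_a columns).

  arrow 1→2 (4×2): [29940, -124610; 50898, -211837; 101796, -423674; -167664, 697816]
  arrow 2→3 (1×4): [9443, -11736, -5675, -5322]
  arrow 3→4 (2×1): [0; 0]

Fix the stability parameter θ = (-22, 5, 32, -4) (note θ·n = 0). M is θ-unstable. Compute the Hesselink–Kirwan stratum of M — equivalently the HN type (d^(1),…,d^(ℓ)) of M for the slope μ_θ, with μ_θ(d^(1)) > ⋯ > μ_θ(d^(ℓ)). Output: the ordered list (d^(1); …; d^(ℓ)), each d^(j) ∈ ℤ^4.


Barcode: M ≅ I[1,1], I[1,2], I[2,2]^2, I[2,3], I[4,4]^2. HN layers by μ_θ (4 steps, strictly decreasing):
  μ^(1)=32; μ^(2)=5; μ^(3)=-4; μ^(4)=-22

((0, 0, 1, 0); (0, 4, 0, 0); (0, 0, 0, 2); (2, 0, 0, 0))


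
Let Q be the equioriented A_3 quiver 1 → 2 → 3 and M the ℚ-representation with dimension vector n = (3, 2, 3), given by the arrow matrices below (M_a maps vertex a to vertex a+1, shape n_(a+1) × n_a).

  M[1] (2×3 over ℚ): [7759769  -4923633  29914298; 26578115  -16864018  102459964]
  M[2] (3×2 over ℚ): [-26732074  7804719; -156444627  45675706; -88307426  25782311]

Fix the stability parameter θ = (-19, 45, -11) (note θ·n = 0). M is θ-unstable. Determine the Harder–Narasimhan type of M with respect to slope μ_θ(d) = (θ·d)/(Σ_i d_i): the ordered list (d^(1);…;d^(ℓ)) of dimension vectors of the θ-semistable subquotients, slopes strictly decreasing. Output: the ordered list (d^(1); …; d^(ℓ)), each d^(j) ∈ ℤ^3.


Interval decomposition of M: I[1,1], I[1,3]^2, I[3,3].
HN type (ℓ=3): μ^(1)=17; μ^(2)=-11; μ^(3)=-19

((0, 2, 2); (0, 0, 1); (3, 0, 0))


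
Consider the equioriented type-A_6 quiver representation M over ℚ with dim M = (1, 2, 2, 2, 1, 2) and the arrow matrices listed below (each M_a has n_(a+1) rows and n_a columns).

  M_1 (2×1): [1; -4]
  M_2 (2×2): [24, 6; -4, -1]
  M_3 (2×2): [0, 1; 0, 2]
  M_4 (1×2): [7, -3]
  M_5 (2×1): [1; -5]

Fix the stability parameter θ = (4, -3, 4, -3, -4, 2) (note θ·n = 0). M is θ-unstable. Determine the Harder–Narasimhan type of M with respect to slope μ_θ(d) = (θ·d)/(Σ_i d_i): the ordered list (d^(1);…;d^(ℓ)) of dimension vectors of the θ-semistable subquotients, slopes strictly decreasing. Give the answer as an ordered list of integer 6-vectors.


Via rank(M_{q-1}∘⋯∘M_p): M ≅ I[1,2], I[2,6], I[3,3], I[4,4], I[6,6].
μ_θ-semistable layers: μ^(1)=4; μ^(2)=2; μ^(3)=1/2; μ^(4)=-1; μ^(5)=-3

((0, 0, 1, 0, 0, 0); (0, 0, 0, 0, 0, 2); (1, 1, 0, 0, 0, 0); (0, 0, 1, 1, 1, 0); (0, 1, 0, 1, 0, 0))


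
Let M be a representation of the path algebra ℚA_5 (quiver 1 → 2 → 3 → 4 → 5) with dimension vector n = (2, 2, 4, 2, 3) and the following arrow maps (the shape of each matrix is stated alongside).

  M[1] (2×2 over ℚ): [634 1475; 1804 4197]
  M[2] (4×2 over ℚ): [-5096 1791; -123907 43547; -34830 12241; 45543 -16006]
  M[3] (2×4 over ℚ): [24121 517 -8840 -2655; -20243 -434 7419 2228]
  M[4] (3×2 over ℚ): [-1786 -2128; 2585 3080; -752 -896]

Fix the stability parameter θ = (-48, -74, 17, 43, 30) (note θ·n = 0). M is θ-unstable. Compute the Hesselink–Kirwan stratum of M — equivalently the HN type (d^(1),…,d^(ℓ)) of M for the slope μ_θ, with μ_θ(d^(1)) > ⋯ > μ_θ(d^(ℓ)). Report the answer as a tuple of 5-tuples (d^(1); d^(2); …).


Interval decomposition of M: I[1,3]^2, I[3,4], I[3,5], I[5,5]^2.
HN type (ℓ=5): μ^(1)=43; μ^(2)=73/2; μ^(3)=30; μ^(4)=17; μ^(5)=-61

((0, 0, 0, 1, 0); (0, 0, 0, 1, 1); (0, 0, 0, 0, 2); (0, 0, 4, 0, 0); (2, 2, 0, 0, 0))


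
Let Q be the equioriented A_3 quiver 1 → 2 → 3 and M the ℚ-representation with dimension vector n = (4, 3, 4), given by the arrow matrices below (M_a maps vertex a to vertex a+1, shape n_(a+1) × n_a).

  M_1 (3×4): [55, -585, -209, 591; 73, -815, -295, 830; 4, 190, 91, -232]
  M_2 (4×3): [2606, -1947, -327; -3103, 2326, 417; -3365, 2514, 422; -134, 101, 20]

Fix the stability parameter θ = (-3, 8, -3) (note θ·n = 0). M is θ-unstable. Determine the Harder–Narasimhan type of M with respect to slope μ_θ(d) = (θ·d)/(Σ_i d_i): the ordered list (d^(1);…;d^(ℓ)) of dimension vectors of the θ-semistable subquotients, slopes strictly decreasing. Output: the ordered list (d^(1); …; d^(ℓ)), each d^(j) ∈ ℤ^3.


Barcode: M ≅ I[1,1], I[1,3]^3, I[3,3]. HN layers by μ_θ (2 steps, strictly decreasing):
  μ^(1)=5/2; μ^(2)=-3

((0, 3, 3); (4, 0, 1))


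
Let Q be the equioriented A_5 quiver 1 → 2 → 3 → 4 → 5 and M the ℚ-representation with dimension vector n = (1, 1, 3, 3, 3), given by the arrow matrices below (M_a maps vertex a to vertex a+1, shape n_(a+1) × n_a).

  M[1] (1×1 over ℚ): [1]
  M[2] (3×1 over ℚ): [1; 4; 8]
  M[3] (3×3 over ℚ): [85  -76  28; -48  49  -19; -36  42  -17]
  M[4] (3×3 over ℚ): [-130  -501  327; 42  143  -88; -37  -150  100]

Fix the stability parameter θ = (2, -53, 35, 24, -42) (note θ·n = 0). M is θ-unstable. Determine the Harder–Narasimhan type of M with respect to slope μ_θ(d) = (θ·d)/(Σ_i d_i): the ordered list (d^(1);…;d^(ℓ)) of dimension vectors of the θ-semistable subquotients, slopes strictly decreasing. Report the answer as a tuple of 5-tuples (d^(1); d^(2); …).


Via rank(M_{q-1}∘⋯∘M_p): M ≅ I[1,5], I[3,5]^2.
μ_θ-semistable layers: μ^(1)=17/3; μ^(2)=-51/2

((0, 0, 3, 3, 3); (1, 1, 0, 0, 0))


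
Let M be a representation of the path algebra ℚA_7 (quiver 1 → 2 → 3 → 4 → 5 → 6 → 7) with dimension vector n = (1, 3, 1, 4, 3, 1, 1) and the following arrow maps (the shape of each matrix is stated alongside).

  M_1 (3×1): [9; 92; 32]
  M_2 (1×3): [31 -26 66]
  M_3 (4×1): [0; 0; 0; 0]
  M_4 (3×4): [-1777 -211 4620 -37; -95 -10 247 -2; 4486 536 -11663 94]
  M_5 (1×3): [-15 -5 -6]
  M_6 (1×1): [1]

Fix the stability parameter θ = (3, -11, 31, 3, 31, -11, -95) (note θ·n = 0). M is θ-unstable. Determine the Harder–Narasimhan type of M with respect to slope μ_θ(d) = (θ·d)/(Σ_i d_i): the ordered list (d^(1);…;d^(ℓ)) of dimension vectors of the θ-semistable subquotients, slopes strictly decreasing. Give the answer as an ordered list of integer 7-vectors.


Interval decomposition of M: I[1,3], I[2,2]^2, I[4,4], I[4,5]^2, I[4,7].
HN type (ℓ=5): μ^(1)=31; μ^(2)=3; μ^(3)=-4; μ^(4)=-11; μ^(5)=-18

((0, 0, 1, 0, 2, 0, 0); (0, 0, 0, 3, 0, 0, 0); (1, 1, 0, 0, 0, 0, 0); (0, 2, 0, 0, 0, 0, 0); (0, 0, 0, 1, 1, 1, 1))


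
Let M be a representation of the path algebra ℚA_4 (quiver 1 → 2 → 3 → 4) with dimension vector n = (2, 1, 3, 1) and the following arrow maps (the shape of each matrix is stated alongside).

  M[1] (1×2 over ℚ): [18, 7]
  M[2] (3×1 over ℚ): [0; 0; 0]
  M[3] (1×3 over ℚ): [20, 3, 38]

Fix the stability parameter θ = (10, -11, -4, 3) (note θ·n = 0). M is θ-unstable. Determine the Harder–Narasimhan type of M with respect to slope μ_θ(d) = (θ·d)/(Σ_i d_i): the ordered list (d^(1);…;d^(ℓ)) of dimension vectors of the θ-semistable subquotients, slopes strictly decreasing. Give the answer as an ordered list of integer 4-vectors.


Barcode: M ≅ I[1,1], I[1,2], I[3,3]^2, I[3,4]. HN layers by μ_θ (4 steps, strictly decreasing):
  μ^(1)=10; μ^(2)=3; μ^(3)=-1/2; μ^(4)=-4

((1, 0, 0, 0); (0, 0, 0, 1); (1, 1, 0, 0); (0, 0, 3, 0))


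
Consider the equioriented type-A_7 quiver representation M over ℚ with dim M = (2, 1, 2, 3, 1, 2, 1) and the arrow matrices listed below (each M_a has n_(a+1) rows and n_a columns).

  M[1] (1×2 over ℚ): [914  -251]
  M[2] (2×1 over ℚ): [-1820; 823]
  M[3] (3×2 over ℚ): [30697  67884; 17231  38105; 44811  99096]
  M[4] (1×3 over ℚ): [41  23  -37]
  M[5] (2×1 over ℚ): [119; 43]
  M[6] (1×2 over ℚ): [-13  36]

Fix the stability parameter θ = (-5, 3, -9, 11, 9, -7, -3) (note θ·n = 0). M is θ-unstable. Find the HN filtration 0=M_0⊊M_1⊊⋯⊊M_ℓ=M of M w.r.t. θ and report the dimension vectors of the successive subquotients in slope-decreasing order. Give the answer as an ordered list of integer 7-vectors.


Interval decomposition of M: I[1,1], I[1,7], I[3,4], I[4,4], I[6,6].
HN type (ℓ=6): μ^(1)=11; μ^(2)=5/2; μ^(3)=-3; μ^(4)=-5; μ^(5)=-7; μ^(6)=-9

((0, 0, 0, 2, 0, 0, 0); (0, 0, 0, 1, 1, 1, 1); (0, 1, 1, 0, 0, 0, 0); (2, 0, 0, 0, 0, 0, 0); (0, 0, 0, 0, 0, 1, 0); (0, 0, 1, 0, 0, 0, 0))


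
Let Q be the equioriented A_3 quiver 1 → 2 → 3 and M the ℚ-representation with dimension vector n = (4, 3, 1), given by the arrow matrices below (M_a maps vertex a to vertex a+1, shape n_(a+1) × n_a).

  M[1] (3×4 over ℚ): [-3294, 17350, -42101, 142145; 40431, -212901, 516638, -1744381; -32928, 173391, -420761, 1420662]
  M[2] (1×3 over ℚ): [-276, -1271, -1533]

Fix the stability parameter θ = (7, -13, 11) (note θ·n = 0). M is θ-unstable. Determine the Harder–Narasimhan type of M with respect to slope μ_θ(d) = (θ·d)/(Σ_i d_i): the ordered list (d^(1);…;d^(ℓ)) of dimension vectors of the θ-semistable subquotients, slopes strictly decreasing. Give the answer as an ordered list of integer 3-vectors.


Via rank(M_{q-1}∘⋯∘M_p): M ≅ I[1,1], I[1,2]^2, I[1,3].
μ_θ-semistable layers: μ^(1)=11; μ^(2)=7; μ^(3)=-3

((0, 0, 1); (1, 0, 0); (3, 3, 0))


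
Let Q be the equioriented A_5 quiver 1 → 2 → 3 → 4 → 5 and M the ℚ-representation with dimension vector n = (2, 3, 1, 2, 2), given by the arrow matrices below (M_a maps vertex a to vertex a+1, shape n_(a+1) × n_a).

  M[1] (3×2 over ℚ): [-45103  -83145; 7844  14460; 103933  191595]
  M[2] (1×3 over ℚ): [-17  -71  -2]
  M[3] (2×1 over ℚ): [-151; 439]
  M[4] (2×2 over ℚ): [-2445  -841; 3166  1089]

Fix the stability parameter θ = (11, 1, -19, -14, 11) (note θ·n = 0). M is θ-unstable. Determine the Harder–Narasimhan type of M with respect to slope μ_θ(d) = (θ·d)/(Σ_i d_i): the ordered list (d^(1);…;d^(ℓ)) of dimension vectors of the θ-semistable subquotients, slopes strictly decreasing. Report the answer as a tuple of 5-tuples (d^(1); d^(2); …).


Barcode: M ≅ I[1,1], I[1,5], I[2,2]^2, I[4,5]. HN layers by μ_θ (4 steps, strictly decreasing):
  μ^(1)=11; μ^(2)=1; μ^(3)=-21/4; μ^(4)=-14

((1, 0, 0, 0, 2); (0, 2, 0, 0, 0); (1, 1, 1, 1, 0); (0, 0, 0, 1, 0))


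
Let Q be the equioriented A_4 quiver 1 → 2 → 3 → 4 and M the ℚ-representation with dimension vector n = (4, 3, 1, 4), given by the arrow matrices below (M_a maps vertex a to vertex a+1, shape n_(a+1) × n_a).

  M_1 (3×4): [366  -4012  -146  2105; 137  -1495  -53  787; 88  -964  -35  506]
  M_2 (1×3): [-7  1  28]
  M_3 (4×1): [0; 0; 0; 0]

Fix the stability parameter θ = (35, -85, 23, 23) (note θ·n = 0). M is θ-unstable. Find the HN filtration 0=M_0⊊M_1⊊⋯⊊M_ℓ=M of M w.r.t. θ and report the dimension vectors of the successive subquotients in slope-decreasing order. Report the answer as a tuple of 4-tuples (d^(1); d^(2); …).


Interval decomposition of M: I[1,1], I[1,2]^2, I[1,3], I[4,4]^4.
HN type (ℓ=3): μ^(1)=35; μ^(2)=23; μ^(3)=-25

((1, 0, 0, 0); (0, 0, 1, 4); (3, 3, 0, 0))


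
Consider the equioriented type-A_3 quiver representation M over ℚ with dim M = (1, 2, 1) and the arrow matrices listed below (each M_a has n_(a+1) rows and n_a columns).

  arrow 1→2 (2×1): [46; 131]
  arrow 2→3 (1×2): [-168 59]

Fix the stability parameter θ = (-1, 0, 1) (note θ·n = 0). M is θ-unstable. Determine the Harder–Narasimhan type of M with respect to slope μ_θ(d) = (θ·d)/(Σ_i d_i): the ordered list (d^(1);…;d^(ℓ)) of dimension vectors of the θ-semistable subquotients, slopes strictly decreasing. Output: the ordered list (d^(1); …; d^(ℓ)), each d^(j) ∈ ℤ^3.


Via rank(M_{q-1}∘⋯∘M_p): M ≅ I[1,3], I[2,2].
μ_θ-semistable layers: μ^(1)=1; μ^(2)=0; μ^(3)=-1

((0, 0, 1); (0, 2, 0); (1, 0, 0))


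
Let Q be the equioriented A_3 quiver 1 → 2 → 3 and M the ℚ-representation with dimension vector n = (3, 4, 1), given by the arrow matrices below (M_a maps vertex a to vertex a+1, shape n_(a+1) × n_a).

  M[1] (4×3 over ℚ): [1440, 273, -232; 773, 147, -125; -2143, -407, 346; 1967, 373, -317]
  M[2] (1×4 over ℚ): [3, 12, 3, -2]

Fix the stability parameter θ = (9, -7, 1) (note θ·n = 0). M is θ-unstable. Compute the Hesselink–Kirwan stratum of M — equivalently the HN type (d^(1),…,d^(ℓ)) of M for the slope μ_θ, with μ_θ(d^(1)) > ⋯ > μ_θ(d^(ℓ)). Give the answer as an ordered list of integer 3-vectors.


Interval decomposition of M: I[1,2]^2, I[1,3], I[2,2].
HN type (ℓ=2): μ^(1)=1; μ^(2)=-7

((3, 3, 1); (0, 1, 0))


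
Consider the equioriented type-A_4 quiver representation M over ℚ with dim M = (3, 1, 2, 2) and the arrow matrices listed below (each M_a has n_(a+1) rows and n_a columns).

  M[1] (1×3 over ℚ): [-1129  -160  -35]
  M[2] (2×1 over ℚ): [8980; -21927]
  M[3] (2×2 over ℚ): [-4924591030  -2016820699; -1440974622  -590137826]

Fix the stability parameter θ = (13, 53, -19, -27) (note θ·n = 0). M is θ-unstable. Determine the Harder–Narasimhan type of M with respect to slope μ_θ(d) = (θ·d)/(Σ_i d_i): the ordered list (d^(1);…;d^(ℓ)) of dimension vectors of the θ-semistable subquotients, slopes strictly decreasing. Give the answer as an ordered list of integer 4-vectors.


Via rank(M_{q-1}∘⋯∘M_p): M ≅ I[1,1]^2, I[1,4], I[3,4].
μ_θ-semistable layers: μ^(1)=13; μ^(2)=5; μ^(3)=-23

((2, 0, 0, 0); (1, 1, 1, 1); (0, 0, 1, 1))


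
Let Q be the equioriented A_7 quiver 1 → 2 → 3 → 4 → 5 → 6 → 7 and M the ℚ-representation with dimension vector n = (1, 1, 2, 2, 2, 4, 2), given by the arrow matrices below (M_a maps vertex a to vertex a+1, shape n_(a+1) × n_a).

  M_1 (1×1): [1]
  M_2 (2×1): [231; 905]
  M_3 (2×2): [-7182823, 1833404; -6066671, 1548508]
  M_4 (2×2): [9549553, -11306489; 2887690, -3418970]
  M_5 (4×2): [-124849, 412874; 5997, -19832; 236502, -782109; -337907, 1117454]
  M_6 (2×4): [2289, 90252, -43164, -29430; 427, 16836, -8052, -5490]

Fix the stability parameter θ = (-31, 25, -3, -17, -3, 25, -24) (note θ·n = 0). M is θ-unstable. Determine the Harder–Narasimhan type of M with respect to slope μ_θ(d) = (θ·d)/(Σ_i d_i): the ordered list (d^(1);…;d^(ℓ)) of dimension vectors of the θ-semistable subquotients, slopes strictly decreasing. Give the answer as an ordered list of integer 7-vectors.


Barcode: M ≅ I[1,4], I[3,3], I[4,7], I[5,6], I[6,6]^2, I[7,7]. HN layers by μ_θ (7 steps, strictly decreasing):
  μ^(1)=25; μ^(2)=5/3; μ^(3)=1/2; μ^(4)=-3; μ^(5)=-17; μ^(6)=-24; μ^(7)=-31

((0, 0, 0, 0, 0, 3, 0); (0, 1, 1, 1, 0, 0, 0); (0, 0, 0, 0, 0, 1, 1); (0, 0, 1, 0, 2, 0, 0); (0, 0, 0, 1, 0, 0, 0); (0, 0, 0, 0, 0, 0, 1); (1, 0, 0, 0, 0, 0, 0))
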